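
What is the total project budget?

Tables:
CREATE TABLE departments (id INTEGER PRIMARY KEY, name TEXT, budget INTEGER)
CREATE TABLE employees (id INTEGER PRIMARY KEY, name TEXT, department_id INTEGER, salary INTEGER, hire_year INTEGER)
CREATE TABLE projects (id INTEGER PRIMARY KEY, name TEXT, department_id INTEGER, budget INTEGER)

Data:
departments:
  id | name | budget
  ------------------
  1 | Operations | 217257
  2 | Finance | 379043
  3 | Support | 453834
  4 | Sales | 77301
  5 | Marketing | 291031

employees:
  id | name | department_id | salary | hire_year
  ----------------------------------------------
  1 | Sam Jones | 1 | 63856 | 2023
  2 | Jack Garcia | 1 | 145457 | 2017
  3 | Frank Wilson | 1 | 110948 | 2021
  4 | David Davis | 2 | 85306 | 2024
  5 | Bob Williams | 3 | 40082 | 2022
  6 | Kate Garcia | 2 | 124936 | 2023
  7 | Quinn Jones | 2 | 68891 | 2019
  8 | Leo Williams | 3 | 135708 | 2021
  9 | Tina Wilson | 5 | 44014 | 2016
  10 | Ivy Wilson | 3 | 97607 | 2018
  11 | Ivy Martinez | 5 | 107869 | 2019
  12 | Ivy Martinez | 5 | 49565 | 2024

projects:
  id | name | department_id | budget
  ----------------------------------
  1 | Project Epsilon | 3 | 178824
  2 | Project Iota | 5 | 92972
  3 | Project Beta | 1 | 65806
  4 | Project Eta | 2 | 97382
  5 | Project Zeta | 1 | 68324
SELECT SUM(budget) FROM projects

Execution result:
503308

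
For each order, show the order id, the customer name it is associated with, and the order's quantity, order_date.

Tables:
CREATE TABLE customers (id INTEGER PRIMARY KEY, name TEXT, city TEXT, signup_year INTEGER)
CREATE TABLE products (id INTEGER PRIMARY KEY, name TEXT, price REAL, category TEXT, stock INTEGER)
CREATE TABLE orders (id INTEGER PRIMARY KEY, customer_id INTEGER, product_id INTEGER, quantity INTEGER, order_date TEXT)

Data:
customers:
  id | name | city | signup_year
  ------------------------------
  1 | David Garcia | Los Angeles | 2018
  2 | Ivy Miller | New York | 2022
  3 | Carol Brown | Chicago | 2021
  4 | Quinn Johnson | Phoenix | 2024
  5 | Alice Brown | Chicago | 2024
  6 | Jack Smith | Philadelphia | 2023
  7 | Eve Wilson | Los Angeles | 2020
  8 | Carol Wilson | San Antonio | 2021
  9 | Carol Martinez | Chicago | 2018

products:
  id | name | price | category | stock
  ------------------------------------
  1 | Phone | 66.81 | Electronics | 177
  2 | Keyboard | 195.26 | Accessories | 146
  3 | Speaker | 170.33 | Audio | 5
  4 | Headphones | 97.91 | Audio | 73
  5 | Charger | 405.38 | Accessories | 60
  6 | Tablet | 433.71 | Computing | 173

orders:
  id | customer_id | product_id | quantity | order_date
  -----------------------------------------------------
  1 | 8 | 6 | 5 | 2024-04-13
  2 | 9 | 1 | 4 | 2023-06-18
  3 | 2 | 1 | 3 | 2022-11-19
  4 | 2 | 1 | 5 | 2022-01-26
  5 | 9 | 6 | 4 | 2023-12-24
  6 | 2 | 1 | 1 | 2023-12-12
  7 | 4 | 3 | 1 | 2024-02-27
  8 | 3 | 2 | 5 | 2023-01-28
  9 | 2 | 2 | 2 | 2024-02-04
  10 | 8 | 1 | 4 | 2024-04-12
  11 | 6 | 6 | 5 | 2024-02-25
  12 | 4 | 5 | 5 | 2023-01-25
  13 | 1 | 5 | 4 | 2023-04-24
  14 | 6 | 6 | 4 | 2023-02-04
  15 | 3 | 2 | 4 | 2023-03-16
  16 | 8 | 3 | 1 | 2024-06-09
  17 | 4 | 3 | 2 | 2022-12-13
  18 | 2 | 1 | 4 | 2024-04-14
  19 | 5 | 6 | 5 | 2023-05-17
SELECT c.id, p.name AS customer, c.quantity, c.order_date FROM orders c JOIN customers p ON c.customer_id = p.id

Execution result:
id | customer | quantity | order_date
1 | Carol Wilson | 5 | 2024-04-13
2 | Carol Martinez | 4 | 2023-06-18
3 | Ivy Miller | 3 | 2022-11-19
4 | Ivy Miller | 5 | 2022-01-26
5 | Carol Martinez | 4 | 2023-12-24
6 | Ivy Miller | 1 | 2023-12-12
7 | Quinn Johnson | 1 | 2024-02-27
8 | Carol Brown | 5 | 2023-01-28
9 | Ivy Miller | 2 | 2024-02-04
10 | Carol Wilson | 4 | 2024-04-12
11 | Jack Smith | 5 | 2024-02-25
12 | Quinn Johnson | 5 | 2023-01-25
13 | David Garcia | 4 | 2023-04-24
14 | Jack Smith | 4 | 2023-02-04
15 | Carol Brown | 4 | 2023-03-16
16 | Carol Wilson | 1 | 2024-06-09
17 | Quinn Johnson | 2 | 2022-12-13
18 | Ivy Miller | 4 | 2024-04-14
19 | Alice Brown | 5 | 2023-05-17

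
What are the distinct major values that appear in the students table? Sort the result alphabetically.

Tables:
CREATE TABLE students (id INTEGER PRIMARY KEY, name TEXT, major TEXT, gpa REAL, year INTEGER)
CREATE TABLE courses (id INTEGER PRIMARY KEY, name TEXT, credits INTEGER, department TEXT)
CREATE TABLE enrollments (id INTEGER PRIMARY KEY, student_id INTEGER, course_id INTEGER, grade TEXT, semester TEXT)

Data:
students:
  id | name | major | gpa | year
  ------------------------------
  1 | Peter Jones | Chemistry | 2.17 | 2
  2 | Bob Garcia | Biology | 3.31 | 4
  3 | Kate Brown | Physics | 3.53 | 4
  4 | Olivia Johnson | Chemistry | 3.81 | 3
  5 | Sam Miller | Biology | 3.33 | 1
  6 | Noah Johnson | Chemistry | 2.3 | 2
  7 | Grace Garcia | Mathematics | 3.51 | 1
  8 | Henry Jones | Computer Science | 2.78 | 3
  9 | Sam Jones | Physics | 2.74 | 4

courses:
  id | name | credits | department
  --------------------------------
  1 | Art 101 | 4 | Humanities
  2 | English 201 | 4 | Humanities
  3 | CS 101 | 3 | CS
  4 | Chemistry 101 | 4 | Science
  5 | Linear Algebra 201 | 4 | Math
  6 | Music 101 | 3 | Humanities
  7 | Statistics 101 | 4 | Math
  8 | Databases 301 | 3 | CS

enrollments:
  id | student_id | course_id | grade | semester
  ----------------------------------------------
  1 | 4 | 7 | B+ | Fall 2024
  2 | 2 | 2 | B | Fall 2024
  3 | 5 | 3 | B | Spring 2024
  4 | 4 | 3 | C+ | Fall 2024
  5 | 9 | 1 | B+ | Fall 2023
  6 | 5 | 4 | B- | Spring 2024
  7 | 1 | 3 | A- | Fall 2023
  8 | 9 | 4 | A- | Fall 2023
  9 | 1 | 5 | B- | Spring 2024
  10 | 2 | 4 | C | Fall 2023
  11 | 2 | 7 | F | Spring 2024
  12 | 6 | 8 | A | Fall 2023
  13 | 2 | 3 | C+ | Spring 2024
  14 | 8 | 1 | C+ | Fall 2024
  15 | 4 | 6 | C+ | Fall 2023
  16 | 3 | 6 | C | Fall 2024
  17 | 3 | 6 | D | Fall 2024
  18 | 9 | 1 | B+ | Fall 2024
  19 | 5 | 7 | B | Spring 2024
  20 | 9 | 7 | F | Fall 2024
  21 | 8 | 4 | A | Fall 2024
SELECT DISTINCT major FROM students ORDER BY major

Execution result:
major
Biology
Chemistry
Computer Science
Mathematics
Physics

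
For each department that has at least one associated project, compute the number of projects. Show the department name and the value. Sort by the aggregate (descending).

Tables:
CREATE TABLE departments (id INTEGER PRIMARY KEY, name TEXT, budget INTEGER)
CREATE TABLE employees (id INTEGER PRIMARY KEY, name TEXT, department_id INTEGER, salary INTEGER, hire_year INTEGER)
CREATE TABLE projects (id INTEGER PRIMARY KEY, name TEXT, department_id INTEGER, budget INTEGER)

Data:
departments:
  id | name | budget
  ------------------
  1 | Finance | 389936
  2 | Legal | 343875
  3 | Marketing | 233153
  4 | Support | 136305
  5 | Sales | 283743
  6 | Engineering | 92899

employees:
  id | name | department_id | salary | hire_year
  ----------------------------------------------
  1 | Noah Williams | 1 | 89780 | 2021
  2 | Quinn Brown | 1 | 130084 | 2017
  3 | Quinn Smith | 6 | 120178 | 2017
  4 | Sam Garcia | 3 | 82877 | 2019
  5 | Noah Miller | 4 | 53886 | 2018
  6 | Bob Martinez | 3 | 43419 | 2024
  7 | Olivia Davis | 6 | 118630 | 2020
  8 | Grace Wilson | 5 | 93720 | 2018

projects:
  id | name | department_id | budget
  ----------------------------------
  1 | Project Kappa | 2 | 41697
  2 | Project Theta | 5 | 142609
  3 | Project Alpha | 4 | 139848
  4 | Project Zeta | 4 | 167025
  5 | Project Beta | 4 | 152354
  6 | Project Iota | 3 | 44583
SELECT p.name, COUNT(*) AS n FROM projects c JOIN departments p ON c.department_id = p.id GROUP BY p.id, p.name ORDER BY n DESC

Execution result:
name | n
Support | 3
Legal | 1
Marketing | 1
Sales | 1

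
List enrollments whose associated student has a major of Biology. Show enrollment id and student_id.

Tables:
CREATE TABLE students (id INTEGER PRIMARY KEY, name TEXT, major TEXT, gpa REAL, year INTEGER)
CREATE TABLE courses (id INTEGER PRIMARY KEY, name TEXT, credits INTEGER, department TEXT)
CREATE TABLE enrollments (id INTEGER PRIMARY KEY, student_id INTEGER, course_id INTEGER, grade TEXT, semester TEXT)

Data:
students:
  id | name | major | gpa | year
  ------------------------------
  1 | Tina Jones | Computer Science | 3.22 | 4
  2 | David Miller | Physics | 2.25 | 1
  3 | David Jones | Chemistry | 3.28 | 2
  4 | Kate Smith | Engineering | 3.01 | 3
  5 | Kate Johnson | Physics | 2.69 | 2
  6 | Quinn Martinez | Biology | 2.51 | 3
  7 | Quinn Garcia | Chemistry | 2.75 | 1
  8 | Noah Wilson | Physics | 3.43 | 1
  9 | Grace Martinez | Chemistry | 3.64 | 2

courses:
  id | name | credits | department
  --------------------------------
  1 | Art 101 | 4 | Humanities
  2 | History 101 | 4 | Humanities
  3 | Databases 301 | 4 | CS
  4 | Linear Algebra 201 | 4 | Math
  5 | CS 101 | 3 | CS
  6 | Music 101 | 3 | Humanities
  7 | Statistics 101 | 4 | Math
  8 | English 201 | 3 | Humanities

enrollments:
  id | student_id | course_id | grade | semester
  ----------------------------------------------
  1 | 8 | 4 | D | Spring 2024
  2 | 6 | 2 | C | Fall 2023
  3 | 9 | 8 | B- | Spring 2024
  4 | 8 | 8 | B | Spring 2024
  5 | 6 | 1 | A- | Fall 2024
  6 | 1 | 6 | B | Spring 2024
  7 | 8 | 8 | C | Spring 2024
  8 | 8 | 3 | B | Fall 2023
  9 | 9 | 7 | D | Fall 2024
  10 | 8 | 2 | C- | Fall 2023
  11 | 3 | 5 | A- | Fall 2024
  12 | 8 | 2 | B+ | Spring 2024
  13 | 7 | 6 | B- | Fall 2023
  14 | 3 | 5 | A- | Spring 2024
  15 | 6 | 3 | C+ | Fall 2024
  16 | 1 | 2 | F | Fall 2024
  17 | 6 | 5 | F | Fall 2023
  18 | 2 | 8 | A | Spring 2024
SELECT id, student_id FROM enrollments WHERE student_id IN (SELECT id FROM students WHERE major = 'Biology')

Execution result:
id | student_id
2 | 6
5 | 6
15 | 6
17 | 6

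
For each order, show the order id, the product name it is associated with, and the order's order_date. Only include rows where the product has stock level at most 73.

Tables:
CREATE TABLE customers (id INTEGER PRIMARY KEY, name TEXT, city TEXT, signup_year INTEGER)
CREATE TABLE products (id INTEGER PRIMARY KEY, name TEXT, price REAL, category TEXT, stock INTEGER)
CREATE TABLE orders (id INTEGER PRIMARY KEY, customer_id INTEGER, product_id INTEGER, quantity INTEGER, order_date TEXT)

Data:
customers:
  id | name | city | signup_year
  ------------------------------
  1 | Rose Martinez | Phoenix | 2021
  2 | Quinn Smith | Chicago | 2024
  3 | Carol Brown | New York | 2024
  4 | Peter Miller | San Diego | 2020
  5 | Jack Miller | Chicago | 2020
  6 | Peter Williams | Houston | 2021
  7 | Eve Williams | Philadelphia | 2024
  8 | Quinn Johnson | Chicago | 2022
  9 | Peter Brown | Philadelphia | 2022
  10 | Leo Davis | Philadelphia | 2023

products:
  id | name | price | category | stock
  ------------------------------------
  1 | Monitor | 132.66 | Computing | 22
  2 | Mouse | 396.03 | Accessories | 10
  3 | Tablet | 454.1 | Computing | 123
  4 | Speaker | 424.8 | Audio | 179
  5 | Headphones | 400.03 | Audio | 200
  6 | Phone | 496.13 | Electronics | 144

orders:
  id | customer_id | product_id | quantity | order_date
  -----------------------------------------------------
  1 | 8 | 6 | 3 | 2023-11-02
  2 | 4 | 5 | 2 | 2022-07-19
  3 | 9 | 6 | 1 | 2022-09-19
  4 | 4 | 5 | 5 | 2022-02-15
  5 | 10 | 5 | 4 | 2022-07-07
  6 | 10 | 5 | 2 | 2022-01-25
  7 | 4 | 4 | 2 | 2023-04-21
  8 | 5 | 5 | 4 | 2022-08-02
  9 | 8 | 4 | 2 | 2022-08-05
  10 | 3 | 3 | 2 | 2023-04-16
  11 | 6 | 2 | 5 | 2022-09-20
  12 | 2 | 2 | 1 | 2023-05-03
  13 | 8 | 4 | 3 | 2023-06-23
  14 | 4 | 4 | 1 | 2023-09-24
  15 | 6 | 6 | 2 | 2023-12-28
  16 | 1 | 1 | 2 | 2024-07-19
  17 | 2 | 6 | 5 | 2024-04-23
SELECT c.id, p.name AS product, c.order_date FROM orders c JOIN products p ON c.product_id = p.id WHERE p.stock <= 73

Execution result:
id | product | order_date
11 | Mouse | 2022-09-20
12 | Mouse | 2023-05-03
16 | Monitor | 2024-07-19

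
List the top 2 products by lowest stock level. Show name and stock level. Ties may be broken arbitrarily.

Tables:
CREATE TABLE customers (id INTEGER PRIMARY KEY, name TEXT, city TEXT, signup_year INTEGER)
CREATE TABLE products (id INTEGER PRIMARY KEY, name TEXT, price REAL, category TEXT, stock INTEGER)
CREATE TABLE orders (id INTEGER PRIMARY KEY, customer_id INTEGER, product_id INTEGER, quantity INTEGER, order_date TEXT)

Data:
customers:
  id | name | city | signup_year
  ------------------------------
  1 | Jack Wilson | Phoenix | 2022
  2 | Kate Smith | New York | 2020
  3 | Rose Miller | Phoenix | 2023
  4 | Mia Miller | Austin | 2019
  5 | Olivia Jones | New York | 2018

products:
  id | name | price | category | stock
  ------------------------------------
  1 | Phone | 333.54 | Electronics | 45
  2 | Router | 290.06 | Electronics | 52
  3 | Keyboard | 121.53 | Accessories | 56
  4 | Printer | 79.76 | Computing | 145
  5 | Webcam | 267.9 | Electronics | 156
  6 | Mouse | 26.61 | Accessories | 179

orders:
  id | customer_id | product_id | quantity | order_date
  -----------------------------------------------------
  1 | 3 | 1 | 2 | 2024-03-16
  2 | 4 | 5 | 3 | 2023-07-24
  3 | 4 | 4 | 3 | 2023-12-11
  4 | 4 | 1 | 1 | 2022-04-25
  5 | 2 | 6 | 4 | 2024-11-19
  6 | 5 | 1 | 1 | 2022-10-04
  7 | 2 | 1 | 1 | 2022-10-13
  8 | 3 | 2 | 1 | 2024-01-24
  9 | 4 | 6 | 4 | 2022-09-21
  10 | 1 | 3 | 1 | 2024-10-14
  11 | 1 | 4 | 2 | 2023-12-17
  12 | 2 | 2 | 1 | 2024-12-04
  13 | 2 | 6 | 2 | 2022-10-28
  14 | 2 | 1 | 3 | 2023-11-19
SELECT name, stock FROM products ORDER BY stock ASC LIMIT 2

Execution result:
name | stock
Phone | 45
Router | 52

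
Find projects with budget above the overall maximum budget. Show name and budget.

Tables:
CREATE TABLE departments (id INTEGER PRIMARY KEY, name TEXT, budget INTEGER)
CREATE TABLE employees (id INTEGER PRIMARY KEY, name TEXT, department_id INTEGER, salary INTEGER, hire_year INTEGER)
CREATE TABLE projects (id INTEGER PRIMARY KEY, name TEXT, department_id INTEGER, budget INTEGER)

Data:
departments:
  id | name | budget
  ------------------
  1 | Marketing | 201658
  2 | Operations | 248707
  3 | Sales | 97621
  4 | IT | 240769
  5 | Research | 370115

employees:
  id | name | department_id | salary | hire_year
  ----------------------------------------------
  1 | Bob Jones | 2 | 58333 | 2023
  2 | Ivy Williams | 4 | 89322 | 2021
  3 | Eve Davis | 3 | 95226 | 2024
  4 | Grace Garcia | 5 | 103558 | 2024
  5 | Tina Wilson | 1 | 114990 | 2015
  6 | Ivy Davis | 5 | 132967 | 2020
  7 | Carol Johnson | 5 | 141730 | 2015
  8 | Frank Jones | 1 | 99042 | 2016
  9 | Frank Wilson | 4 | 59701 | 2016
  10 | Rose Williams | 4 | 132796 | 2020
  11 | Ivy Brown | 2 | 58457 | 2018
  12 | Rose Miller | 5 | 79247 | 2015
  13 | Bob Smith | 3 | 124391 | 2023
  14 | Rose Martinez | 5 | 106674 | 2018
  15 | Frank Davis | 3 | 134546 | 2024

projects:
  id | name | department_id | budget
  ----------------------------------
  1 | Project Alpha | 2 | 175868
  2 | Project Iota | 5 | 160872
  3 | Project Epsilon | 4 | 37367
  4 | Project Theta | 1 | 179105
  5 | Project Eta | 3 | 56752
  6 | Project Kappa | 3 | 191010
SELECT name, budget FROM projects WHERE budget > (SELECT MAX(budget) FROM projects)

Execution result:
(no rows)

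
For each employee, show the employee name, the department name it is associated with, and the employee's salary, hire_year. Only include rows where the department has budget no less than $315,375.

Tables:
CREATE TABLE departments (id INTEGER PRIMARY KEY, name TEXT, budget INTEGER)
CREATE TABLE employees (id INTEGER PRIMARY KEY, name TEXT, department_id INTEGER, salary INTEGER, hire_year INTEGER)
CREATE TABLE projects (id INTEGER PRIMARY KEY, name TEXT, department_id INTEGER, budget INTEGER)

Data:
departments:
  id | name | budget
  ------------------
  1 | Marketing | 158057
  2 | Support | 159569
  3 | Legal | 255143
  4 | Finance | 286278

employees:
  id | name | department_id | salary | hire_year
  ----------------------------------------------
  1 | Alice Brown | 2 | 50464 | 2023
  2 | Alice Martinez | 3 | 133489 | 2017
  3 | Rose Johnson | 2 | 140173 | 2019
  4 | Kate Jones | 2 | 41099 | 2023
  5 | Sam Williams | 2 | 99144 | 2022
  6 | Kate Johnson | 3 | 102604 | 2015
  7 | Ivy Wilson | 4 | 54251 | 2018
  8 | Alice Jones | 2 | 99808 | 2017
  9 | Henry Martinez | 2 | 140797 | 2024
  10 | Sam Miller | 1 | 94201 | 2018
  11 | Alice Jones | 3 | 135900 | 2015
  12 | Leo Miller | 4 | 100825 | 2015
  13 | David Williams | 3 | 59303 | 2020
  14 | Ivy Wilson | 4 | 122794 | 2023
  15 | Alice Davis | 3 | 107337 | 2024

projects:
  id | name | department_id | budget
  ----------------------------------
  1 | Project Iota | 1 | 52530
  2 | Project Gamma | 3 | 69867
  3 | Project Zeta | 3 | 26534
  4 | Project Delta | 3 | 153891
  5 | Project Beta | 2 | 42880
SELECT c.name, p.name AS department, c.salary, c.hire_year FROM employees c JOIN departments p ON c.department_id = p.id WHERE p.budget >= 315375

Execution result:
(no rows)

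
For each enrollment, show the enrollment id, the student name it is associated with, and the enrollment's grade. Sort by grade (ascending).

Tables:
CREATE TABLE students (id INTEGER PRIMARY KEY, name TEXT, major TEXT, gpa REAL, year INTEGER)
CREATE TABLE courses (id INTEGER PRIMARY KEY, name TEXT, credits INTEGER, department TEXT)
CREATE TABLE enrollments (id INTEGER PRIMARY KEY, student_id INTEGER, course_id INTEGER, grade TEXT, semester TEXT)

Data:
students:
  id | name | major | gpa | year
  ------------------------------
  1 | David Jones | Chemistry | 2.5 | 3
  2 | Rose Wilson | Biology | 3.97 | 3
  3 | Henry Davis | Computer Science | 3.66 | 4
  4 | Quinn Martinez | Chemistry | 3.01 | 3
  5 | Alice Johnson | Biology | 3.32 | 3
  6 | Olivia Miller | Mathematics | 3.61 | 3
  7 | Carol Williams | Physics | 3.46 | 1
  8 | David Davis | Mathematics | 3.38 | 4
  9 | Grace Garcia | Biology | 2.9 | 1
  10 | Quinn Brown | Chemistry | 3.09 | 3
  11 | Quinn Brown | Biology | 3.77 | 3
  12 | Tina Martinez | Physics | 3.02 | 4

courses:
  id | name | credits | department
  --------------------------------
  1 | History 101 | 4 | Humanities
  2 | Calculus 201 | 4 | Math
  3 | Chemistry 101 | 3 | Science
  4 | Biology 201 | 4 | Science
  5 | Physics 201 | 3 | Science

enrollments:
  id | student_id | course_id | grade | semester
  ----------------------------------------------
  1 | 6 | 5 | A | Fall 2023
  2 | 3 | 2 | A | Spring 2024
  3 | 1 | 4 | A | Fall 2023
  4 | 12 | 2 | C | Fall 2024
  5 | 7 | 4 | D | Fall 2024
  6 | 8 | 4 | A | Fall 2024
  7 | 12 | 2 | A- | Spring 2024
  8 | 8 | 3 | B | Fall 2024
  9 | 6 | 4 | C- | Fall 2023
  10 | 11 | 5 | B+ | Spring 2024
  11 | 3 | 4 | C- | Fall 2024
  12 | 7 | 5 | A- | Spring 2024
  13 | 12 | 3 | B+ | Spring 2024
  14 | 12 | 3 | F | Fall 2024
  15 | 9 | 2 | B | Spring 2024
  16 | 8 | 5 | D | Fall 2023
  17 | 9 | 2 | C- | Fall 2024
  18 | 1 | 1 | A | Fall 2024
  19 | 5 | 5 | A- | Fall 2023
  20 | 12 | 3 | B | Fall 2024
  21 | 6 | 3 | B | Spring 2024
SELECT c.id, p.name AS student, c.grade FROM enrollments c JOIN students p ON c.student_id = p.id ORDER BY c.grade ASC

Execution result:
id | student | grade
1 | Olivia Miller | A
2 | Henry Davis | A
3 | David Jones | A
6 | David Davis | A
18 | David Jones | A
7 | Tina Martinez | A-
12 | Carol Williams | A-
19 | Alice Johnson | A-
8 | David Davis | B
15 | Grace Garcia | B
20 | Tina Martinez | B
21 | Olivia Miller | B
10 | Quinn Brown | B+
13 | Tina Martinez | B+
4 | Tina Martinez | C
9 | Olivia Miller | C-
11 | Henry Davis | C-
17 | Grace Garcia | C-
5 | Carol Williams | D
16 | David Davis | D
14 | Tina Martinez | F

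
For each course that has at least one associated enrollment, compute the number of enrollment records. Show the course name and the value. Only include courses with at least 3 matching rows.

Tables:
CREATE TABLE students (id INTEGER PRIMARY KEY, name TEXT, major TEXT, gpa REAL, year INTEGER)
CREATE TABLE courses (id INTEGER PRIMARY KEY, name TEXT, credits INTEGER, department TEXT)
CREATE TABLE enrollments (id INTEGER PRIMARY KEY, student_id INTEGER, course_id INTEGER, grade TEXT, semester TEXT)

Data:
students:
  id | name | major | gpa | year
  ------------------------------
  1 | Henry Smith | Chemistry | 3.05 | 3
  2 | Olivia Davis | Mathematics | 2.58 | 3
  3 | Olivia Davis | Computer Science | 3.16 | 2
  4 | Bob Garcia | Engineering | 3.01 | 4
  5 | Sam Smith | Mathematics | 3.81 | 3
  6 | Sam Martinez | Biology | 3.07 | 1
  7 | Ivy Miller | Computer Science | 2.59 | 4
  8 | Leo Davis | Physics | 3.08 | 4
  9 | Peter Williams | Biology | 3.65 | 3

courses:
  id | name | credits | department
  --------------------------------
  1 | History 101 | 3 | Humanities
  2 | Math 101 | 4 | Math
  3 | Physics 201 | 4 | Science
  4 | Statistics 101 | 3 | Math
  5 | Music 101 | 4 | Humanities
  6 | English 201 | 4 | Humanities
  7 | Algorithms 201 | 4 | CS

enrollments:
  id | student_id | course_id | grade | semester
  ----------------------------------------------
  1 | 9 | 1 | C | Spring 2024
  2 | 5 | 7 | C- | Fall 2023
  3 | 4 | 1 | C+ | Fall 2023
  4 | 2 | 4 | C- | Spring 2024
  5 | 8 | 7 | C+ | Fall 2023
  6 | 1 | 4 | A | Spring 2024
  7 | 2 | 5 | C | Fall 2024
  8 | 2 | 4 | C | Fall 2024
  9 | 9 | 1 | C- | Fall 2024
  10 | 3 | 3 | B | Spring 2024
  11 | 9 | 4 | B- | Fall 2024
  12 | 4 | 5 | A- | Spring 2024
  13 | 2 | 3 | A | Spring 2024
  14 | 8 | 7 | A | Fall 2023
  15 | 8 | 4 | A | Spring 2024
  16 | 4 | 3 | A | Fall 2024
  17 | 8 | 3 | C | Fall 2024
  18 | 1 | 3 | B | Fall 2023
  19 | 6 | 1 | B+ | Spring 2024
SELECT p.name, COUNT(*) AS n FROM enrollments c JOIN courses p ON c.course_id = p.id GROUP BY p.id, p.name HAVING COUNT(*) >= 3

Execution result:
name | n
History 101 | 4
Physics 201 | 5
Statistics 101 | 5
Algorithms 201 | 3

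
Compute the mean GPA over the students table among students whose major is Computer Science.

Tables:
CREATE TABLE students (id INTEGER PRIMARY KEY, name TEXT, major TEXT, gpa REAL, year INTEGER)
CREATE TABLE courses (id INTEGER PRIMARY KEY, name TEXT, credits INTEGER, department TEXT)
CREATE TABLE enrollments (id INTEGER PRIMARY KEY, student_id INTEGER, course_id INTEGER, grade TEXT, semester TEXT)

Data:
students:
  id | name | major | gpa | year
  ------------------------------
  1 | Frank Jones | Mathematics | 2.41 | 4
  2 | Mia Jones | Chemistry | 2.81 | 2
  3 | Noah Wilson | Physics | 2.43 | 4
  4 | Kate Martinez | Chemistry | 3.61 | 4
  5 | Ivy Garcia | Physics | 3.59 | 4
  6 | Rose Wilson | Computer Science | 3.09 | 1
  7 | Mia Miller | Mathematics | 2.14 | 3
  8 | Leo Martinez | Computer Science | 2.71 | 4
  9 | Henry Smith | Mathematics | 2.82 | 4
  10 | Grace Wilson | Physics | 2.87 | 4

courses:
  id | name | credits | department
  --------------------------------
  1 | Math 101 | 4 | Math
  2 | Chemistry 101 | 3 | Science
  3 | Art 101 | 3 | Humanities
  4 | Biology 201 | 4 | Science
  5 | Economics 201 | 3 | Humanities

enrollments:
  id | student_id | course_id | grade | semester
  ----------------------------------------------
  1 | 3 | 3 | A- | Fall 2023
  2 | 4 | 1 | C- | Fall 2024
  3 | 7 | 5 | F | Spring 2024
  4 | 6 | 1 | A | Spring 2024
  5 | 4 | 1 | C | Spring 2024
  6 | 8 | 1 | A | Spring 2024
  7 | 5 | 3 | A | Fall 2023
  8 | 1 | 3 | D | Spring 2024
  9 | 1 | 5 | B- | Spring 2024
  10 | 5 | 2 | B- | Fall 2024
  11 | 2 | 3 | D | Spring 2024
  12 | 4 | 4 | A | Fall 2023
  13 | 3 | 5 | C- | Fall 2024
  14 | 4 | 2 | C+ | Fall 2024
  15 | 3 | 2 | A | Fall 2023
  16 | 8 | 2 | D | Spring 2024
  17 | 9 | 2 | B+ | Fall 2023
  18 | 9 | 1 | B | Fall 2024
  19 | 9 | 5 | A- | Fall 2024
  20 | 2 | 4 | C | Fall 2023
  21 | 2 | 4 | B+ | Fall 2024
SELECT AVG(gpa) FROM students WHERE major = 'Computer Science'

Execution result:
2.90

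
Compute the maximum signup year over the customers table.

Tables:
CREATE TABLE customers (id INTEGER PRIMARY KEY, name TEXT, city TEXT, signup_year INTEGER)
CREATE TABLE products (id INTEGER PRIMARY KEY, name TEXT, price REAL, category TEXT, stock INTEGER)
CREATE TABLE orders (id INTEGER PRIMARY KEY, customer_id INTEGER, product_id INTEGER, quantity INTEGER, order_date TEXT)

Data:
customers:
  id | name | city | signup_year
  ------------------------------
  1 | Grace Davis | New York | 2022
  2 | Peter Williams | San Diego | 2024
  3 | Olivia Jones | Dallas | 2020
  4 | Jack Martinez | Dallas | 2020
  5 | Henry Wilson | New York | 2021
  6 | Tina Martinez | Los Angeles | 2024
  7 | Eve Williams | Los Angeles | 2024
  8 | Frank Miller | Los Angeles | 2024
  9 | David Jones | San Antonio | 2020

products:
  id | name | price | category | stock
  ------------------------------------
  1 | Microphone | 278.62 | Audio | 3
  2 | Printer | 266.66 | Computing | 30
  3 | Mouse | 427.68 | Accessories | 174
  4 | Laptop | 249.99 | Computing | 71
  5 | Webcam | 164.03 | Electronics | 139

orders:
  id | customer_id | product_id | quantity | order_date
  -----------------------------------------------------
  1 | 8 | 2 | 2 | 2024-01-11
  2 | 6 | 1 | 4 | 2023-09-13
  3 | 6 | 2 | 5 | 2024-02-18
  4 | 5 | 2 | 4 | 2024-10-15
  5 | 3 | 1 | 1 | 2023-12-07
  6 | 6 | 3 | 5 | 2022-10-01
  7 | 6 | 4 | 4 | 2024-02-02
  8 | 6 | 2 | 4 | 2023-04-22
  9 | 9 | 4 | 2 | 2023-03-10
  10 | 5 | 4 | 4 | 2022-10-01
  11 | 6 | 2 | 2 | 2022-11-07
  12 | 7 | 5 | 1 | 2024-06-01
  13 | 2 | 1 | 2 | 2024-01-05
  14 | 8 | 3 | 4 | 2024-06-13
SELECT MAX(signup_year) FROM customers

Execution result:
2024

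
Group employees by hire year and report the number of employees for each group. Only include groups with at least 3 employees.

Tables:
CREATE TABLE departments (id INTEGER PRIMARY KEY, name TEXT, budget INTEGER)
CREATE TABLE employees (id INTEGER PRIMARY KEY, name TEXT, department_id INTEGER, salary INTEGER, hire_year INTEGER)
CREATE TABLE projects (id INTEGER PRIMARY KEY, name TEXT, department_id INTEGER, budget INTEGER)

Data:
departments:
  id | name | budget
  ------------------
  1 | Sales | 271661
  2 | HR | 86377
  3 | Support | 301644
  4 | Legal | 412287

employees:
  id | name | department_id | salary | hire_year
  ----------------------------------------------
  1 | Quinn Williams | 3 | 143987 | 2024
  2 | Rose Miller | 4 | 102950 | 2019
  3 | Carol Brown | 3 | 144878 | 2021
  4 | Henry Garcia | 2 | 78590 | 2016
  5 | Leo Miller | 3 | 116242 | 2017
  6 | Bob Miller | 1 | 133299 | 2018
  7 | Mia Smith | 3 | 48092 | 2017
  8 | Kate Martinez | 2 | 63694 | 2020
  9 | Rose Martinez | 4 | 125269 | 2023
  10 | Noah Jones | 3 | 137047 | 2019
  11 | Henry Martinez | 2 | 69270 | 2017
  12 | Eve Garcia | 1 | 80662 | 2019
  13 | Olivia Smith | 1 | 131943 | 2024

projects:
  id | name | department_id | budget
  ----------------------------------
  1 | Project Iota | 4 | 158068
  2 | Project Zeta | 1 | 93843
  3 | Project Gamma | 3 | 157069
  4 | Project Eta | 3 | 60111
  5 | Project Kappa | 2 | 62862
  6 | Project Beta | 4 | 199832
SELECT hire_year, COUNT(*) AS n FROM employees GROUP BY hire_year HAVING COUNT(*) >= 3

Execution result:
hire_year | n
2017 | 3
2019 | 3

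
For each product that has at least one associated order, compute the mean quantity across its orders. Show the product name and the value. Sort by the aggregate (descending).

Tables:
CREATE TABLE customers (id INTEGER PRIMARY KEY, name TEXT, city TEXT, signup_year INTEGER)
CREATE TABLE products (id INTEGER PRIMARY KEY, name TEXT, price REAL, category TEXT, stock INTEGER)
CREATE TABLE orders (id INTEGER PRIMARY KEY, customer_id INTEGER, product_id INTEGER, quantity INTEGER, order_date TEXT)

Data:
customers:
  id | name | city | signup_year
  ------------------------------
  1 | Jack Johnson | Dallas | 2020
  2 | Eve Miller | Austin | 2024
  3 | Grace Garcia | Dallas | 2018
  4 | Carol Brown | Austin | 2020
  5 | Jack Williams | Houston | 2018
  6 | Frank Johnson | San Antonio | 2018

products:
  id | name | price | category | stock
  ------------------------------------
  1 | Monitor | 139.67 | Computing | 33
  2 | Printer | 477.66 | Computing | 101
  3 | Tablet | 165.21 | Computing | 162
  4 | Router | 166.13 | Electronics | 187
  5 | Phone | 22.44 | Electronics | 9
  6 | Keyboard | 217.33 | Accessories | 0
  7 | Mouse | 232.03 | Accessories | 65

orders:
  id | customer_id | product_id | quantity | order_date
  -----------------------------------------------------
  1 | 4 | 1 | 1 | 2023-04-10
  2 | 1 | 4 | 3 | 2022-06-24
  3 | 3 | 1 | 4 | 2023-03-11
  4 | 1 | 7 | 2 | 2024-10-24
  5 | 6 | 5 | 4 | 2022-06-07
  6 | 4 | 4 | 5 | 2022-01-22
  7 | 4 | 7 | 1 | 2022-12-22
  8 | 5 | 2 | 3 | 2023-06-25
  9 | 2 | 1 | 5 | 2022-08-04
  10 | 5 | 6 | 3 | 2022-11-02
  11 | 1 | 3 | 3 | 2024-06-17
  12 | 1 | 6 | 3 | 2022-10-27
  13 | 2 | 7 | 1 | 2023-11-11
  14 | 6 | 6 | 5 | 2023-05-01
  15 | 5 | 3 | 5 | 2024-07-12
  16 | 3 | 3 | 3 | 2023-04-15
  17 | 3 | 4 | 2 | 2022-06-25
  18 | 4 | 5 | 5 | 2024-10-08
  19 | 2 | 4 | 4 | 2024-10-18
SELECT p.name, AVG(c.quantity) AS avg_quantity FROM orders c JOIN products p ON c.product_id = p.id GROUP BY p.id, p.name ORDER BY avg_quantity DESC

Execution result:
name | avg_quantity
Phone | 4.50
Tablet | 3.67
Keyboard | 3.67
Router | 3.50
Monitor | 3.33
Printer | 3.00
Mouse | 1.33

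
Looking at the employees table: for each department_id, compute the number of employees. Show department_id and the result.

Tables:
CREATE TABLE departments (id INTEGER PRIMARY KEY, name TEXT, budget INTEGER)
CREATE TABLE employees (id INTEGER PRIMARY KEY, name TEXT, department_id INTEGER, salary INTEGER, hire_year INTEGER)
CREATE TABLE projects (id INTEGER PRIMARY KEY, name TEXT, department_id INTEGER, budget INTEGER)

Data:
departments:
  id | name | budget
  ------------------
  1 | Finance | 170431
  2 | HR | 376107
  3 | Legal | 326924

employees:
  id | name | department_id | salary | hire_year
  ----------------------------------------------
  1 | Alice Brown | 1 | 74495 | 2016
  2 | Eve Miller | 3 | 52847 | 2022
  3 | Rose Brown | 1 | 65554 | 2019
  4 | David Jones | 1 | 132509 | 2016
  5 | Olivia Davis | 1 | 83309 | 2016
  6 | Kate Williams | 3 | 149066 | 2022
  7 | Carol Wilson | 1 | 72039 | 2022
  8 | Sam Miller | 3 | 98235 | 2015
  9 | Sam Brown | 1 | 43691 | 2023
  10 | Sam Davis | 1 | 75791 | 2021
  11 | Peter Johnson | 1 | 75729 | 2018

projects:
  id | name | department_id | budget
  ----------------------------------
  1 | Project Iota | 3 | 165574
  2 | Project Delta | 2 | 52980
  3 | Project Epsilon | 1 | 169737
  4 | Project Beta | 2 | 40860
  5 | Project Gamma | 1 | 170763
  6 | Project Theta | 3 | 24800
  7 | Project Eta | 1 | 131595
SELECT department_id, COUNT(*) AS n FROM employees GROUP BY department_id

Execution result:
department_id | n
1 | 8
3 | 3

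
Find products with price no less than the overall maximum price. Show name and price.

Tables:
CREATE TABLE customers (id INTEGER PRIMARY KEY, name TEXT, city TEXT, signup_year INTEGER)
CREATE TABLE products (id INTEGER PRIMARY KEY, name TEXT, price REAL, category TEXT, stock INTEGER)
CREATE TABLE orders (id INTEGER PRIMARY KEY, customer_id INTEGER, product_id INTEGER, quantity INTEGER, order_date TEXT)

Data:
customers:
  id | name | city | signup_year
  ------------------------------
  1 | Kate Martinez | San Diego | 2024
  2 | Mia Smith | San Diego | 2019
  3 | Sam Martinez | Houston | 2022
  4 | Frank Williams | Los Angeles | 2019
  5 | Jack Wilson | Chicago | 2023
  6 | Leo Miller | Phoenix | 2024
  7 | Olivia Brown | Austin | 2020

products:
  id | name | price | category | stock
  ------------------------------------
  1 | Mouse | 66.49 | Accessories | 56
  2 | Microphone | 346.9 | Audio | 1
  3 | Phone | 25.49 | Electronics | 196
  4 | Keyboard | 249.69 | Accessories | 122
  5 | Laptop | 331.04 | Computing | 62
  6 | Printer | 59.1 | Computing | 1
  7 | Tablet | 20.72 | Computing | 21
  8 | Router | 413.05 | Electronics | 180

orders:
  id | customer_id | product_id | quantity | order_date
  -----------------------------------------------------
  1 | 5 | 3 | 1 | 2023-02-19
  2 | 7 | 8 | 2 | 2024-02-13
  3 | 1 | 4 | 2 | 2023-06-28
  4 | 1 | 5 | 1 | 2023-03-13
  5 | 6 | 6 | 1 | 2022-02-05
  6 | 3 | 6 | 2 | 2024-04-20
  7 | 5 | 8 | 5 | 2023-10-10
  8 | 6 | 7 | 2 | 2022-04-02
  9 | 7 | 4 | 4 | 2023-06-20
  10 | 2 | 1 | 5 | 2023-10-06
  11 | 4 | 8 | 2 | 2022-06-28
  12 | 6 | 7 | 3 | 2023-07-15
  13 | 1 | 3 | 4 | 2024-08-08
SELECT name, price FROM products WHERE price >= (SELECT MAX(price) FROM products)

Execution result:
name | price
Router | 413.05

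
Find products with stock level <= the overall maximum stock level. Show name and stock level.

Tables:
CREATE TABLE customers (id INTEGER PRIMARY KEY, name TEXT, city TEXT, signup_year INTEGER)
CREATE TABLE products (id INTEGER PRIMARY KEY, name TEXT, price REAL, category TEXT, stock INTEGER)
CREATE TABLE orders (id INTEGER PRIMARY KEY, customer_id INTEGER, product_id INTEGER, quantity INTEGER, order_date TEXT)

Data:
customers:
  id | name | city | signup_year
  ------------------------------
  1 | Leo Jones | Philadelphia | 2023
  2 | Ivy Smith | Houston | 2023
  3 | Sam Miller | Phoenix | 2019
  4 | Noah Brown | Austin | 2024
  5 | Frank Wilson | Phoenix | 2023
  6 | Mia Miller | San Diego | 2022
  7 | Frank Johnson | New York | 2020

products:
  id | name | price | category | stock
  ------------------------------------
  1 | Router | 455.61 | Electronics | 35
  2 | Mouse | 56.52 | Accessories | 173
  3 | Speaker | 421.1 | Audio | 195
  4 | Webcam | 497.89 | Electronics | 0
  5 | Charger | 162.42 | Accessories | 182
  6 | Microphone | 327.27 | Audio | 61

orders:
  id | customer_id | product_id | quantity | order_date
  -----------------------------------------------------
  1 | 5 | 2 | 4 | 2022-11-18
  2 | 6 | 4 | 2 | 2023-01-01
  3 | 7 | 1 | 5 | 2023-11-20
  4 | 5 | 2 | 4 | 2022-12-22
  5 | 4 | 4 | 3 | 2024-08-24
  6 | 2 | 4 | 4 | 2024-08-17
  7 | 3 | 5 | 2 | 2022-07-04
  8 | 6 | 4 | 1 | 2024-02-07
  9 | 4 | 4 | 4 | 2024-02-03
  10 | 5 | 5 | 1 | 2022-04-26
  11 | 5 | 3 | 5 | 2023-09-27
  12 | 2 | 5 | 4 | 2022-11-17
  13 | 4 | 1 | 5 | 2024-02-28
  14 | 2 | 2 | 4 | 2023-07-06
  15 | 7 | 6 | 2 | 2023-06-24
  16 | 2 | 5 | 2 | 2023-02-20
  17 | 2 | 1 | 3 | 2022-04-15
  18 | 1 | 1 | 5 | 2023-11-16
SELECT name, stock FROM products WHERE stock <= (SELECT MAX(stock) FROM products)

Execution result:
name | stock
Router | 35
Mouse | 173
Speaker | 195
Webcam | 0
Charger | 182
Microphone | 61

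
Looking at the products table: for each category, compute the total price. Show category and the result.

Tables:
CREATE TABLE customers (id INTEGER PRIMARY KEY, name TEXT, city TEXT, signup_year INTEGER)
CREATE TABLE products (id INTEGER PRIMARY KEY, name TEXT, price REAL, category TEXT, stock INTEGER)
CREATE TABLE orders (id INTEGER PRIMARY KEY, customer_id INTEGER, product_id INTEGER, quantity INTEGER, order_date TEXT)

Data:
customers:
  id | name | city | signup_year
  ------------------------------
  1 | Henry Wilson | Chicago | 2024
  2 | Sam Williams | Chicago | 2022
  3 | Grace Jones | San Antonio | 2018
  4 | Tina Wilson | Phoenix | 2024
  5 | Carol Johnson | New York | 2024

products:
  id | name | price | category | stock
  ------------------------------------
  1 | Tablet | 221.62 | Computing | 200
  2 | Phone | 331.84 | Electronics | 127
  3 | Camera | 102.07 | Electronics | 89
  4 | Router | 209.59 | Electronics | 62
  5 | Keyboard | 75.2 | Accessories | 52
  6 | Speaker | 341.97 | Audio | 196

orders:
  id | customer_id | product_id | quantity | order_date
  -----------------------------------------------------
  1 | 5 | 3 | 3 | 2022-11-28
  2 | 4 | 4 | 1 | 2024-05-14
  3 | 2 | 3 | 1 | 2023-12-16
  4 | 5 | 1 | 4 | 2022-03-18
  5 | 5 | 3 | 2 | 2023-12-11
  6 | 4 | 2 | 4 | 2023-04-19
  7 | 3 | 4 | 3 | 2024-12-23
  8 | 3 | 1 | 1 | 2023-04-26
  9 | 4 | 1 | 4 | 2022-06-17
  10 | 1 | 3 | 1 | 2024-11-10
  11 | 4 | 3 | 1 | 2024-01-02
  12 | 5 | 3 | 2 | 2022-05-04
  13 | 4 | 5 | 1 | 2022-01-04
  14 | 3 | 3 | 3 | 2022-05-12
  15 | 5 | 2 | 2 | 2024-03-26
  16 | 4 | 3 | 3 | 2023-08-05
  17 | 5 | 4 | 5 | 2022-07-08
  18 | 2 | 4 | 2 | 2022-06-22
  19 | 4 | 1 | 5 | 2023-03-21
SELECT category, SUM(price) AS sum_price FROM products GROUP BY category

Execution result:
category | sum_price
Accessories | 75.20
Audio | 341.97
Computing | 221.62
Electronics | 643.50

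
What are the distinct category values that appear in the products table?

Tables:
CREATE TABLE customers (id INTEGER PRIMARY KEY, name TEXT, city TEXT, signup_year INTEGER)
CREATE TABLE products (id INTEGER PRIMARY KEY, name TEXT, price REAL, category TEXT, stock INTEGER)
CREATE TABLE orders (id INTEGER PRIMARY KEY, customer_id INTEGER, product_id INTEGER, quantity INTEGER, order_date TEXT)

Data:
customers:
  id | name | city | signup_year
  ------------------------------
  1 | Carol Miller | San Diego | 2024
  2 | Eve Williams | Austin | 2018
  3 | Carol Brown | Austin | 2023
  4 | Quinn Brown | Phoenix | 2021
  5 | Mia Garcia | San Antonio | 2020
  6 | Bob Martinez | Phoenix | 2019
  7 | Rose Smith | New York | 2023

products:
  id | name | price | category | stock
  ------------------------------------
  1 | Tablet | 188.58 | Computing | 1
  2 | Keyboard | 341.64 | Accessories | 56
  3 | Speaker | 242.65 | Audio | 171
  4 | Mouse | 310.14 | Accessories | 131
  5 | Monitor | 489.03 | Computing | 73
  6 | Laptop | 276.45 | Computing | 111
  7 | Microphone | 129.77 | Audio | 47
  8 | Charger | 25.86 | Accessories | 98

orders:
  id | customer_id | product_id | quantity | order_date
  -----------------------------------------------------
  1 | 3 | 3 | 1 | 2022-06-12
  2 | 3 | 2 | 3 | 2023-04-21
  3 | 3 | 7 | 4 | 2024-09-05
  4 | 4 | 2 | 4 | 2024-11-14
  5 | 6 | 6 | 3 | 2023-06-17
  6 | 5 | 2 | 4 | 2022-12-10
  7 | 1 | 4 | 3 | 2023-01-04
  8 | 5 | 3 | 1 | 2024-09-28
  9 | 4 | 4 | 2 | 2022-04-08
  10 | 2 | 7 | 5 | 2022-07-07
SELECT DISTINCT category FROM products

Execution result:
category
Computing
Accessories
Audio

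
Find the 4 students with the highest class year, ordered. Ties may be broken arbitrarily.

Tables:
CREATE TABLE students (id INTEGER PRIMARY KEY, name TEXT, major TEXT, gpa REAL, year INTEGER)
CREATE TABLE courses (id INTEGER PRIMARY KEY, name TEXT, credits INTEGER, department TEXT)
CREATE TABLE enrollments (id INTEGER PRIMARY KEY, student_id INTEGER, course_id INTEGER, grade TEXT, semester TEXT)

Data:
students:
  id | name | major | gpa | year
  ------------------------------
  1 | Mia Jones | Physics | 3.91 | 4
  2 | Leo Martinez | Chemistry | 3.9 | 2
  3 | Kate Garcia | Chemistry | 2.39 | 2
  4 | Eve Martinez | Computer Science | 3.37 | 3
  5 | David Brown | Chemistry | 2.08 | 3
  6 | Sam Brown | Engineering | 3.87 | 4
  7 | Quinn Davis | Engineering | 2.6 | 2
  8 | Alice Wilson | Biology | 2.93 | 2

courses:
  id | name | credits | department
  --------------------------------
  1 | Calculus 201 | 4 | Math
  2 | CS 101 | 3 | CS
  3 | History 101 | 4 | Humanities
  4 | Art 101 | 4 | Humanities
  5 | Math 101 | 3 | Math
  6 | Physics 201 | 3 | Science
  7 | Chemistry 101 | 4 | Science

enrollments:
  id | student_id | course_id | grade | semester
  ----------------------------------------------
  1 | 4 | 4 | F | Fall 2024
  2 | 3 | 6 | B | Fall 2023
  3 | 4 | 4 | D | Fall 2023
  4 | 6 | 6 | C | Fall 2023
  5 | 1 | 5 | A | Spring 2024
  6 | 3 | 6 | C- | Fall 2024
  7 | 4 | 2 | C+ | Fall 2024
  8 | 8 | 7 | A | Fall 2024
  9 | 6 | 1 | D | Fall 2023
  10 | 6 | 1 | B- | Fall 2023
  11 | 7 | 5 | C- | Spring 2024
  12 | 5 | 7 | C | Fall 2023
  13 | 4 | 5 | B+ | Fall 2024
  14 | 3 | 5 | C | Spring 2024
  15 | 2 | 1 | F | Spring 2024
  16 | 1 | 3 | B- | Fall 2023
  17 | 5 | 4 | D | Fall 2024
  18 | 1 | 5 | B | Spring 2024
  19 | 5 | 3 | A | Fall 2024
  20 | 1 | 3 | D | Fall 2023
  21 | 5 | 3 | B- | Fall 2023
SELECT name, year FROM students ORDER BY year DESC LIMIT 4

Execution result:
name | year
Mia Jones | 4
Sam Brown | 4
Eve Martinez | 3
David Brown | 3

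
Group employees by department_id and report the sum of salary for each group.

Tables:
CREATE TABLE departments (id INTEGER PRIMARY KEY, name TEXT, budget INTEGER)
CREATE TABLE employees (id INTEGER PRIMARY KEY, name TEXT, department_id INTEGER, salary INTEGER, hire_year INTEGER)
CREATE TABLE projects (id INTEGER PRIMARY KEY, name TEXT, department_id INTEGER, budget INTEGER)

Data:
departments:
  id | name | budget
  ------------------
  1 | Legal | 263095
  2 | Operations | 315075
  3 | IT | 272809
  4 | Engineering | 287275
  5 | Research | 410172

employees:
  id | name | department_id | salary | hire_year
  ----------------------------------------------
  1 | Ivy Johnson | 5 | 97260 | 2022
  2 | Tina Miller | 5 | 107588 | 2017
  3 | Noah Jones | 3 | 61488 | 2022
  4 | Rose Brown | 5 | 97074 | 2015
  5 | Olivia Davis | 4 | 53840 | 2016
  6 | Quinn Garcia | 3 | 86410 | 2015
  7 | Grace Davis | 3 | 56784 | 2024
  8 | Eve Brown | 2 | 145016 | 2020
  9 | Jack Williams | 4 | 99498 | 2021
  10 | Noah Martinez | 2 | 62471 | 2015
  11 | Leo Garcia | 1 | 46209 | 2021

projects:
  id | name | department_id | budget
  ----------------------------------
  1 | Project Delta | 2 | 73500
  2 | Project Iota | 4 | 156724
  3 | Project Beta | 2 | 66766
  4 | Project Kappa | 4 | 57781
SELECT department_id, SUM(salary) AS sum_salary FROM employees GROUP BY department_id

Execution result:
department_id | sum_salary
1 | 46209
2 | 207487
3 | 204682
4 | 153338
5 | 301922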